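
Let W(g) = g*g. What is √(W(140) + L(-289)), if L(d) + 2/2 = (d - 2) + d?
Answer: √19019 ≈ 137.91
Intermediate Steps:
W(g) = g²
L(d) = -3 + 2*d (L(d) = -1 + ((d - 2) + d) = -1 + ((-2 + d) + d) = -1 + (-2 + 2*d) = -3 + 2*d)
√(W(140) + L(-289)) = √(140² + (-3 + 2*(-289))) = √(19600 + (-3 - 578)) = √(19600 - 581) = √19019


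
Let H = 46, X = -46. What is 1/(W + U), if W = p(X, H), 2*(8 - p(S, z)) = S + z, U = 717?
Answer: 1/725 ≈ 0.0013793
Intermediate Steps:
p(S, z) = 8 - S/2 - z/2 (p(S, z) = 8 - (S + z)/2 = 8 + (-S/2 - z/2) = 8 - S/2 - z/2)
W = 8 (W = 8 - ½*(-46) - ½*46 = 8 + 23 - 23 = 8)
1/(W + U) = 1/(8 + 717) = 1/725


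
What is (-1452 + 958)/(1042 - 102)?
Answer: -247/470 ≈ -0.52553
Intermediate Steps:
(-1452 + 958)/(1042 - 102) = -494/940 = -494*1/940 = -247/470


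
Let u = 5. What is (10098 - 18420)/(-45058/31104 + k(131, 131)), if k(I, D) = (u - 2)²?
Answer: -6811776/6181 ≈ -1102.1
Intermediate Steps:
k(I, D) = 9 (k(I, D) = (5 - 2)² = 3² = 9)
(10098 - 18420)/(-45058/31104 + k(131, 131)) = (10098 - 18420)/(-45058/31104 + 9) = -8322/(-45058*1/31104 + 9) = -8322/(-22529/15552 + 9) = -8322/117439/15552 = -8322*15552/117439 = -6811776/6181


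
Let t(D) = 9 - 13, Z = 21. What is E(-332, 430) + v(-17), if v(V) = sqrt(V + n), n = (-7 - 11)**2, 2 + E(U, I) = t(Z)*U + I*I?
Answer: 186226 + sqrt(307) ≈ 1.8624e+5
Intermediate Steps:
t(D) = -4
E(U, I) = -2 + I**2 - 4*U (E(U, I) = -2 + (-4*U + I*I) = -2 + (-4*U + I**2) = -2 + (I**2 - 4*U) = -2 + I**2 - 4*U)
n = 324 (n = (-18)**2 = 324)
v(V) = sqrt(324 + V) (v(V) = sqrt(V + 324) = sqrt(324 + V))
E(-332, 430) + v(-17) = (-2 + 430**2 - 4*(-332)) + sqrt(324 - 17) = (-2 + 184900 + 1328) + sqrt(307) = 186226 + sqrt(307)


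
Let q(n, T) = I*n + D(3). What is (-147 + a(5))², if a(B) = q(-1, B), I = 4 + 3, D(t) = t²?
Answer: 21025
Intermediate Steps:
I = 7
q(n, T) = 9 + 7*n (q(n, T) = 7*n + 3² = 7*n + 9 = 9 + 7*n)
a(B) = 2 (a(B) = 9 + 7*(-1) = 9 - 7 = 2)
(-147 + a(5))² = (-147 + 2)² = (-145)² = 21025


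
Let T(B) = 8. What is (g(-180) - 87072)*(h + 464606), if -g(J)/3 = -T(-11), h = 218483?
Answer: -59461531272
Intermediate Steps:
g(J) = 24 (g(J) = -(-3)*8 = -3*(-8) = 24)
(g(-180) - 87072)*(h + 464606) = (24 - 87072)*(218483 + 464606) = -87048*683089 = -59461531272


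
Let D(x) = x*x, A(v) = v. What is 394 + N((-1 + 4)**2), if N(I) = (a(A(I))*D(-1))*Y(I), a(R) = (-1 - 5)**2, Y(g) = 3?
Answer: 502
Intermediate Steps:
D(x) = x**2
a(R) = 36 (a(R) = (-6)**2 = 36)
N(I) = 108 (N(I) = (36*(-1)**2)*3 = (36*1)*3 = 36*3 = 108)
394 + N((-1 + 4)**2) = 394 + 108 = 502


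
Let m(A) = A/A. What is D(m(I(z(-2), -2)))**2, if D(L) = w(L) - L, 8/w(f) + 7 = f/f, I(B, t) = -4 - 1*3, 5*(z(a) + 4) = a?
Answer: 49/9 ≈ 5.4444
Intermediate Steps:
z(a) = -4 + a/5
I(B, t) = -7 (I(B, t) = -4 - 3 = -7)
w(f) = -4/3 (w(f) = 8/(-7 + f/f) = 8/(-7 + 1) = 8/(-6) = 8*(-1/6) = -4/3)
m(A) = 1
D(L) = -4/3 - L
D(m(I(z(-2), -2)))**2 = (-4/3 - 1*1)**2 = (-4/3 - 1)**2 = (-7/3)**2 = 49/9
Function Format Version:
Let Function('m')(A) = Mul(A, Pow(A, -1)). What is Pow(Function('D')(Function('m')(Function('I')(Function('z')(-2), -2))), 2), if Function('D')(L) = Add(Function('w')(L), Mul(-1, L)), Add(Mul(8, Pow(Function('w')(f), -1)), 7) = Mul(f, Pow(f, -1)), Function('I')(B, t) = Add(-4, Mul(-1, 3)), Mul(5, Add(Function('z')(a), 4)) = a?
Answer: Rational(49, 9) ≈ 5.4444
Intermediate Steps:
Function('z')(a) = Add(-4, Mul(Rational(1, 5), a))
Function('I')(B, t) = -7 (Function('I')(B, t) = Add(-4, -3) = -7)
Function('w')(f) = Rational(-4, 3) (Function('w')(f) = Mul(8, Pow(Add(-7, Mul(f, Pow(f, -1))), -1)) = Mul(8, Pow(Add(-7, 1), -1)) = Mul(8, Pow(-6, -1)) = Mul(8, Rational(-1, 6)) = Rational(-4, 3))
Function('m')(A) = 1
Function('D')(L) = Add(Rational(-4, 3), Mul(-1, L))
Pow(Function('D')(Function('m')(Function('I')(Function('z')(-2), -2))), 2) = Pow(Add(Rational(-4, 3), Mul(-1, 1)), 2) = Pow(Add(Rational(-4, 3), -1), 2) = Pow(Rational(-7, 3), 2) = Rational(49, 9)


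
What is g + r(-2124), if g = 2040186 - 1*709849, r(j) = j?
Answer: 1328213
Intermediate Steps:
g = 1330337 (g = 2040186 - 709849 = 1330337)
g + r(-2124) = 1330337 - 2124 = 1328213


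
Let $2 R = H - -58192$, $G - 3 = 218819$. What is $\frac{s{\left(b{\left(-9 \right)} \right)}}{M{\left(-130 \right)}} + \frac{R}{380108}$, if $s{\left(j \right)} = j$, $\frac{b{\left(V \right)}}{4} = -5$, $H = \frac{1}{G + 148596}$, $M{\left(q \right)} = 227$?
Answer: $- \frac{732901911421}{63404968599376} \approx -0.011559$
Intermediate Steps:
$G = 218822$ ($G = 3 + 218819 = 218822$)
$H = \frac{1}{367418}$ ($H = \frac{1}{218822 + 148596} = \frac{1}{367418} \approx 2.7217 \cdot 10^{-6}$)
$b{\left(V \right)} = -20$ ($b{\left(V \right)} = 4 \left(-5\right) = -20$)
$R = \frac{21380788257}{734836}$ ($R = \frac{\frac{1}{367418} - -58192}{2} = \frac{\frac{1}{367418} + 58192}{2} = \frac{1}{2} \cdot \frac{21380788257}{367418} = \frac{21380788257}{734836} \approx 29096.0$)
$\frac{s{\left(b{\left(-9 \right)} \right)}}{M{\left(-130 \right)}} + \frac{R}{380108} = - \frac{20}{227} + \frac{21380788257}{734836 \cdot 380108} = \left(-20\right) \frac{1}{227} + \frac{21380788257}{734836} \cdot \frac{1}{380108} = - \frac{20}{227} + \frac{21380788257}{279317042288} = - \frac{732901911421}{63404968599376}$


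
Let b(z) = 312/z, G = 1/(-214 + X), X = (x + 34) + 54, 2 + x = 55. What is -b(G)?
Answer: 22776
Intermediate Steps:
x = 53 (x = -2 + 55 = 53)
X = 141 (X = (53 + 34) + 54 = 87 + 54 = 141)
G = -1/73 (G = 1/(-214 + 141) = 1/(-73) = -1/73 ≈ -0.013699)
-b(G) = -312/(-1/73) = -312*(-73) = -1*(-22776) = 22776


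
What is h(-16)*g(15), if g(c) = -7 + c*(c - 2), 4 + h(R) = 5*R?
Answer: -15792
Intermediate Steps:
h(R) = -4 + 5*R
g(c) = -7 + c*(-2 + c)
h(-16)*g(15) = (-4 + 5*(-16))*(-7 + 15² - 2*15) = (-4 - 80)*(-7 + 225 - 30) = -84*188 = -15792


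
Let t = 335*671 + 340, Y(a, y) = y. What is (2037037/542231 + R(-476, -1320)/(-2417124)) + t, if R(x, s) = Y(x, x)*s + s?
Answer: 24588526296461674/109219963637 ≈ 2.2513e+5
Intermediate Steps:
R(x, s) = s + s*x (R(x, s) = x*s + s = s*x + s = s + s*x)
t = 225125 (t = 224785 + 340 = 225125)
(2037037/542231 + R(-476, -1320)/(-2417124)) + t = (2037037/542231 - 1320*(1 - 476)/(-2417124)) + 225125 = (2037037*(1/542231) - 1320*(-475)*(-1/2417124)) + 225125 = (2037037/542231 + 627000*(-1/2417124)) + 225125 = (2037037/542231 - 52250/201427) + 225125 = 381982682049/109219963637 + 225125 = 24588526296461674/109219963637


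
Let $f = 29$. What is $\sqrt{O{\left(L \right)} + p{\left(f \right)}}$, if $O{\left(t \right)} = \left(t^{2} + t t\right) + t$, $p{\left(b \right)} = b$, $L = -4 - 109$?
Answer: $\sqrt{25454} \approx 159.54$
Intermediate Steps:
$L = -113$ ($L = -4 - 109 = -113$)
$O{\left(t \right)} = t + 2 t^{2}$ ($O{\left(t \right)} = \left(t^{2} + t^{2}\right) + t = 2 t^{2} + t = t + 2 t^{2}$)
$\sqrt{O{\left(L \right)} + p{\left(f \right)}} = \sqrt{- 113 \left(1 + 2 \left(-113\right)\right) + 29} = \sqrt{- 113 \left(1 - 226\right) + 29} = \sqrt{\left(-113\right) \left(-225\right) + 29} = \sqrt{25425 + 29} = \sqrt{25454}$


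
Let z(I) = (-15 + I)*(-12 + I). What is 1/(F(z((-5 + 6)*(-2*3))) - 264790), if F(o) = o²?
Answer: -1/121906 ≈ -8.2030e-6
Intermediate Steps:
1/(F(z((-5 + 6)*(-2*3))) - 264790) = 1/((180 + ((-5 + 6)*(-2*3))² - 27*(-5 + 6)*(-2*3))² - 264790) = 1/((180 + (1*(-6))² - 27*(-6))² - 264790) = 1/((180 + (-6)² - 27*(-6))² - 264790) = 1/((180 + 36 + 162)² - 264790) = 1/(378² - 264790) = 1/(142884 - 264790) = 1/(-121906) = -1/121906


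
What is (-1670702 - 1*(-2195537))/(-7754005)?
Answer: -104967/1550801 ≈ -0.067686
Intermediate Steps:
(-1670702 - 1*(-2195537))/(-7754005) = (-1670702 + 2195537)*(-1/7754005) = 524835*(-1/7754005) = -104967/1550801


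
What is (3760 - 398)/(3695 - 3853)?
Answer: -1681/79 ≈ -21.278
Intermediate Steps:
(3760 - 398)/(3695 - 3853) = 3362/(-158) = 3362*(-1/158) = -1681/79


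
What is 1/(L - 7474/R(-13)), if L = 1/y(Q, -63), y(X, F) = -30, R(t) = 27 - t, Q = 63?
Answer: -60/11213 ≈ -0.0053509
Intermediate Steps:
L = -1/30 (L = 1/(-30) = -1/30 ≈ -0.033333)
1/(L - 7474/R(-13)) = 1/(-1/30 - 7474/(27 - 1*(-13))) = 1/(-1/30 - 7474/(27 + 13)) = 1/(-1/30 - 7474/40) = 1/(-1/30 - 7474*1/40) = 1/(-1/30 - 3737/20) = 1/(-11213/60) = -60/11213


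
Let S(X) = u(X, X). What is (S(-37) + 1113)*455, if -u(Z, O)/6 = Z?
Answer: 607425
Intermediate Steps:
u(Z, O) = -6*Z
S(X) = -6*X
(S(-37) + 1113)*455 = (-6*(-37) + 1113)*455 = (222 + 1113)*455 = 1335*455 = 607425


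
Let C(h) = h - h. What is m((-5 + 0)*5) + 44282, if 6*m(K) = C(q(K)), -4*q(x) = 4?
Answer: 44282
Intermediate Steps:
q(x) = -1 (q(x) = -1/4*4 = -1)
C(h) = 0
m(K) = 0 (m(K) = (1/6)*0 = 0)
m((-5 + 0)*5) + 44282 = 0 + 44282 = 44282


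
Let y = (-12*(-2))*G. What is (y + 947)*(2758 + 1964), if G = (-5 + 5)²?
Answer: 4471734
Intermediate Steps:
G = 0 (G = 0² = 0)
y = 0 (y = -12*(-2)*0 = 24*0 = 0)
(y + 947)*(2758 + 1964) = (0 + 947)*(2758 + 1964) = 947*4722 = 4471734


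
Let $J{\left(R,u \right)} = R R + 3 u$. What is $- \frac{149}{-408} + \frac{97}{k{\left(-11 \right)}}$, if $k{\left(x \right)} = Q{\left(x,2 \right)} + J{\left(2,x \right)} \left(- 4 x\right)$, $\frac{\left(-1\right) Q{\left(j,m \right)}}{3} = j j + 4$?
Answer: $\frac{206423}{673608} \approx 0.30644$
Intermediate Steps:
$J{\left(R,u \right)} = R^{2} + 3 u$
$Q{\left(j,m \right)} = -12 - 3 j^{2}$ ($Q{\left(j,m \right)} = - 3 \left(j j + 4\right) = - 3 \left(j^{2} + 4\right) = - 3 \left(4 + j^{2}\right) = -12 - 3 j^{2}$)
$k{\left(x \right)} = -12 - 3 x^{2} - 4 x \left(4 + 3 x\right)$ ($k{\left(x \right)} = \left(-12 - 3 x^{2}\right) + \left(2^{2} + 3 x\right) \left(- 4 x\right) = \left(-12 - 3 x^{2}\right) + \left(4 + 3 x\right) \left(- 4 x\right) = \left(-12 - 3 x^{2}\right) - 4 x \left(4 + 3 x\right) = -12 - 3 x^{2} - 4 x \left(4 + 3 x\right)$)
$- \frac{149}{-408} + \frac{97}{k{\left(-11 \right)}} = - \frac{149}{-408} + \frac{97}{-12 - -176 - 15 \left(-11\right)^{2}} = \left(-149\right) \left(- \frac{1}{408}\right) + \frac{97}{-12 + 176 - 1815} = \frac{149}{408} + \frac{97}{-12 + 176 - 1815} = \frac{149}{408} + \frac{97}{-1651} = \frac{149}{408} + 97 \left(- \frac{1}{1651}\right) = \frac{149}{408} - \frac{97}{1651} = \frac{206423}{673608}$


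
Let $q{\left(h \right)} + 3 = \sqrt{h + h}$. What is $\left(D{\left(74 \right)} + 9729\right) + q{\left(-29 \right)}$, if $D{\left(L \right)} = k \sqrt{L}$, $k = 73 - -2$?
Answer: $9726 + 75 \sqrt{74} + i \sqrt{58} \approx 10371.0 + 7.6158 i$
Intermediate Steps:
$k = 75$ ($k = 73 + 2 = 75$)
$D{\left(L \right)} = 75 \sqrt{L}$
$q{\left(h \right)} = -3 + \sqrt{2} \sqrt{h}$ ($q{\left(h \right)} = -3 + \sqrt{h + h} = -3 + \sqrt{2 h} = -3 + \sqrt{2} \sqrt{h}$)
$\left(D{\left(74 \right)} + 9729\right) + q{\left(-29 \right)} = \left(75 \sqrt{74} + 9729\right) - \left(3 - \sqrt{2} \sqrt{-29}\right) = \left(9729 + 75 \sqrt{74}\right) - \left(3 - \sqrt{2} i \sqrt{29}\right) = \left(9729 + 75 \sqrt{74}\right) - \left(3 - i \sqrt{58}\right) = 9726 + 75 \sqrt{74} + i \sqrt{58}$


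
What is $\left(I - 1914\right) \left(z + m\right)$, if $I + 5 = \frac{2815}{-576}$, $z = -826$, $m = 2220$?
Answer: $- \frac{772386823}{288} \approx -2.6819 \cdot 10^{6}$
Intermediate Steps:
$I = - \frac{5695}{576}$ ($I = -5 + \frac{2815}{-576} = -5 + 2815 \left(- \frac{1}{576}\right) = -5 - \frac{2815}{576} = - \frac{5695}{576} \approx -9.8871$)
$\left(I - 1914\right) \left(z + m\right) = \left(- \frac{5695}{576} - 1914\right) \left(-826 + 2220\right) = \left(- \frac{1108159}{576}\right) 1394 = - \frac{772386823}{288}$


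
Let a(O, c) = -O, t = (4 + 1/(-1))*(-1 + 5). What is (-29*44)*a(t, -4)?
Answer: 15312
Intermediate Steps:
t = 12 (t = (4 + 1*(-1))*4 = (4 - 1)*4 = 3*4 = 12)
(-29*44)*a(t, -4) = (-29*44)*(-1*12) = -1276*(-12) = 15312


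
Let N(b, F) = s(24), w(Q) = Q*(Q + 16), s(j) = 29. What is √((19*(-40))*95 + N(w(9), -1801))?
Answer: 81*I*√11 ≈ 268.65*I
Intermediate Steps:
w(Q) = Q*(16 + Q)
N(b, F) = 29
√((19*(-40))*95 + N(w(9), -1801)) = √((19*(-40))*95 + 29) = √(-760*95 + 29) = √(-72200 + 29) = √(-72171) = 81*I*√11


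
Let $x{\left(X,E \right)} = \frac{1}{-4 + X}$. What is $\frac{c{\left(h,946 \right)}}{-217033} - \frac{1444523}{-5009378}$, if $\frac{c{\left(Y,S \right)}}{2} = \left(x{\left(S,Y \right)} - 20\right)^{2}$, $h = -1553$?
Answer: $\frac{34330125827637625}{120592804810943817} \approx 0.28468$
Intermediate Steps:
$c{\left(Y,S \right)} = 2 \left(-20 + \frac{1}{-4 + S}\right)^{2}$ ($c{\left(Y,S \right)} = 2 \left(\frac{1}{-4 + S} - 20\right)^{2} = 2 \left(-20 + \frac{1}{-4 + S}\right)^{2}$)
$\frac{c{\left(h,946 \right)}}{-217033} - \frac{1444523}{-5009378} = \frac{2 \left(-81 + 20 \cdot 946\right)^{2} \frac{1}{\left(-4 + 946\right)^{2}}}{-217033} - \frac{1444523}{-5009378} = \frac{2 \left(-81 + 18920\right)^{2}}{887364} \left(- \frac{1}{217033}\right) - - \frac{1444523}{5009378} = 2 \cdot 18839^{2} \cdot \frac{1}{887364} \left(- \frac{1}{217033}\right) + \frac{1444523}{5009378} = 2 \cdot 354907921 \cdot \frac{1}{887364} \left(- \frac{1}{217033}\right) + \frac{1444523}{5009378} = \frac{354907921}{443682} \left(- \frac{1}{217033}\right) + \frac{1444523}{5009378} = - \frac{354907921}{96293635506} + \frac{1444523}{5009378} = \frac{34330125827637625}{120592804810943817}$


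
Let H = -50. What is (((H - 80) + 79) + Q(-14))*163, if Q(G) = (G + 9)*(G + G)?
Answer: 14507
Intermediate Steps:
Q(G) = 2*G*(9 + G) (Q(G) = (9 + G)*(2*G) = 2*G*(9 + G))
(((H - 80) + 79) + Q(-14))*163 = (((-50 - 80) + 79) + 2*(-14)*(9 - 14))*163 = ((-130 + 79) + 2*(-14)*(-5))*163 = (-51 + 140)*163 = 89*163 = 14507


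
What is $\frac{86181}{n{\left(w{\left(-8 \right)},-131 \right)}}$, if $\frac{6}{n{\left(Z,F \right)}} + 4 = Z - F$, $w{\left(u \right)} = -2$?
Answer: $\frac{3590875}{2} \approx 1.7954 \cdot 10^{6}$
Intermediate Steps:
$n{\left(Z,F \right)} = \frac{6}{-4 + Z - F}$ ($n{\left(Z,F \right)} = \frac{6}{-4 - \left(F - Z\right)} = \frac{6}{-4 + Z - F}$)
$\frac{86181}{n{\left(w{\left(-8 \right)},-131 \right)}} = \frac{86181}{\left(-6\right) \frac{1}{4 - 131 - -2}} = \frac{86181}{\left(-6\right) \frac{1}{4 - 131 + 2}} = \frac{86181}{\left(-6\right) \frac{1}{-125}} = \frac{86181}{\left(-6\right) \left(- \frac{1}{125}\right)} = \frac{86181}{\frac{6}{125}} = 86181 \cdot \frac{125}{6} = \frac{3590875}{2}$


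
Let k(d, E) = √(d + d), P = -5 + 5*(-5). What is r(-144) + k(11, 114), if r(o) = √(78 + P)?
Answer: √22 + 4*√3 ≈ 11.619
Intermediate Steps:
P = -30 (P = -5 - 25 = -30)
r(o) = 4*√3 (r(o) = √(78 - 30) = √48 = 4*√3)
k(d, E) = √2*√d (k(d, E) = √(2*d) = √2*√d)
r(-144) + k(11, 114) = 4*√3 + √2*√11 = 4*√3 + √22 = √22 + 4*√3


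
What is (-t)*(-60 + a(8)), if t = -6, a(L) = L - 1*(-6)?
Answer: -276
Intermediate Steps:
a(L) = 6 + L (a(L) = L + 6 = 6 + L)
(-t)*(-60 + a(8)) = (-1*(-6))*(-60 + (6 + 8)) = 6*(-60 + 14) = 6*(-46) = -276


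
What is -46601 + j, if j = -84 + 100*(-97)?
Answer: -56385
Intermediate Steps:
j = -9784 (j = -84 - 9700 = -9784)
-46601 + j = -46601 - 9784 = -56385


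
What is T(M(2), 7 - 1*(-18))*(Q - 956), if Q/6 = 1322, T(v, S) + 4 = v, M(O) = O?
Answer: -13952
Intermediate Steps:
T(v, S) = -4 + v
Q = 7932 (Q = 6*1322 = 7932)
T(M(2), 7 - 1*(-18))*(Q - 956) = (-4 + 2)*(7932 - 956) = -2*6976 = -13952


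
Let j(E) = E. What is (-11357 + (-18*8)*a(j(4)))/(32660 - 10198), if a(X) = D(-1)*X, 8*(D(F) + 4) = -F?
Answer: -9125/22462 ≈ -0.40624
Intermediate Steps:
D(F) = -4 - F/8 (D(F) = -4 + (-F)/8 = -4 - F/8)
a(X) = -31*X/8 (a(X) = (-4 - 1/8*(-1))*X = (-4 + 1/8)*X = -31*X/8)
(-11357 + (-18*8)*a(j(4)))/(32660 - 10198) = (-11357 + (-18*8)*(-31/8*4))/(32660 - 10198) = (-11357 - 144*(-31/2))/22462 = (-11357 + 2232)*(1/22462) = -9125*1/22462 = -9125/22462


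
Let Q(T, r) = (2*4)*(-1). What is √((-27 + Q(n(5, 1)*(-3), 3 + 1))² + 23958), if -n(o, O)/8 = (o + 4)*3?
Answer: √25183 ≈ 158.69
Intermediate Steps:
n(o, O) = -96 - 24*o (n(o, O) = -8*(o + 4)*3 = -8*(4 + o)*3 = -8*(12 + 3*o) = -96 - 24*o)
Q(T, r) = -8 (Q(T, r) = 8*(-1) = -8)
√((-27 + Q(n(5, 1)*(-3), 3 + 1))² + 23958) = √((-27 - 8)² + 23958) = √((-35)² + 23958) = √(1225 + 23958) = √25183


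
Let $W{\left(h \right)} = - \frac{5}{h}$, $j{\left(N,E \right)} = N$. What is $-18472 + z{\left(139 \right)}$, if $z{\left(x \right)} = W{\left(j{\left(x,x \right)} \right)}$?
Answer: $- \frac{2567613}{139} \approx -18472.0$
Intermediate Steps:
$z{\left(x \right)} = - \frac{5}{x}$
$-18472 + z{\left(139 \right)} = -18472 - \frac{5}{139} = - \frac{2567613}{139}$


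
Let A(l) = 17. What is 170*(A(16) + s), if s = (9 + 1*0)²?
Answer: 16660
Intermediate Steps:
s = 81 (s = (9 + 0)² = 9² = 81)
170*(A(16) + s) = 170*(17 + 81) = 170*98 = 16660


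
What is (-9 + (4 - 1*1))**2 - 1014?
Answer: -978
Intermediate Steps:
(-9 + (4 - 1*1))**2 - 1014 = (-9 + (4 - 1))**2 - 1014 = (-9 + 3)**2 - 1014 = (-6)**2 - 1014 = 36 - 1014 = -978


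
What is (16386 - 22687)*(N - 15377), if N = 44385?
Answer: -182779408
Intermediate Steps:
(16386 - 22687)*(N - 15377) = (16386 - 22687)*(44385 - 15377) = -6301*29008 = -182779408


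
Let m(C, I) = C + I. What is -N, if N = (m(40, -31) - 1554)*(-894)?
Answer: -1381230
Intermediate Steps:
N = 1381230 (N = ((40 - 31) - 1554)*(-894) = (9 - 1554)*(-894) = -1545*(-894) = 1381230)
-N = -1*1381230 = -1381230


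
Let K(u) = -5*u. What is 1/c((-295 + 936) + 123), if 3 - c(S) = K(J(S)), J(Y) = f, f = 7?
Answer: 1/38 ≈ 0.026316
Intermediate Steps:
J(Y) = 7
c(S) = 38 (c(S) = 3 - (-5)*7 = 3 - 1*(-35) = 3 + 35 = 38)
1/c((-295 + 936) + 123) = 1/38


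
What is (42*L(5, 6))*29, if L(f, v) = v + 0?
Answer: 7308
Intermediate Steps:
L(f, v) = v
(42*L(5, 6))*29 = (42*6)*29 = 252*29 = 7308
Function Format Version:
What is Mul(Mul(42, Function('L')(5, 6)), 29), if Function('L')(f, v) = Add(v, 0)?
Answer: 7308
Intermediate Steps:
Function('L')(f, v) = v
Mul(Mul(42, Function('L')(5, 6)), 29) = Mul(Mul(42, 6), 29) = Mul(252, 29) = 7308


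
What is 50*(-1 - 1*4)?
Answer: -250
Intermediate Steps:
50*(-1 - 1*4) = 50*(-1 - 4) = 50*(-5) = -250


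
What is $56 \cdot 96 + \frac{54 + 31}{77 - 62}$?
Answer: $\frac{16145}{3} \approx 5381.7$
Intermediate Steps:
$56 \cdot 96 + \frac{54 + 31}{77 - 62} = 5376 + \frac{85}{15} = 5376 + 85 \cdot \frac{1}{15} = 5376 + \frac{17}{3} = \frac{16145}{3}$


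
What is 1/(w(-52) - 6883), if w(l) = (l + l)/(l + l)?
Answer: -1/6882 ≈ -0.00014531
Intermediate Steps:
w(l) = 1 (w(l) = (2*l)/((2*l)) = (2*l)*(1/(2*l)) = 1)
1/(w(-52) - 6883) = 1/(1 - 6883) = 1/(-6882) = -1/6882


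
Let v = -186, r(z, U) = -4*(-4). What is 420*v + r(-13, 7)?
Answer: -78104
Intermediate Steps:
r(z, U) = 16
420*v + r(-13, 7) = 420*(-186) + 16 = -78120 + 16 = -78104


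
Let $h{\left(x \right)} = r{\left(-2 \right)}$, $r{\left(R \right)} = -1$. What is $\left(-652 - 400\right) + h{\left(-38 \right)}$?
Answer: $-1053$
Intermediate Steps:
$h{\left(x \right)} = -1$
$\left(-652 - 400\right) + h{\left(-38 \right)} = \left(-652 - 400\right) - 1 = -1052 - 1 = -1053$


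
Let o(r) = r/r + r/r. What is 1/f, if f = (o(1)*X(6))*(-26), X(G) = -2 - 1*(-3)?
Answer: -1/52 ≈ -0.019231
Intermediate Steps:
o(r) = 2 (o(r) = 1 + 1 = 2)
X(G) = 1 (X(G) = -2 + 3 = 1)
f = -52 (f = (2*1)*(-26) = 2*(-26) = -52)
1/f = 1/(-52) = -1/52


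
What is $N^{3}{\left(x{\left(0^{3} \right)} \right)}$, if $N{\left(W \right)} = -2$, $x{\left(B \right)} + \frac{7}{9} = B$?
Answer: $-8$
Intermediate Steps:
$x{\left(B \right)} = - \frac{7}{9} + B$
$N^{3}{\left(x{\left(0^{3} \right)} \right)} = \left(-2\right)^{3} = -8$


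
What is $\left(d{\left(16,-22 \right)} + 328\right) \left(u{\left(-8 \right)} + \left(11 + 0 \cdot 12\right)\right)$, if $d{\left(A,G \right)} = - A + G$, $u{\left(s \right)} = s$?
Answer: $870$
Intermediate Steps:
$d{\left(A,G \right)} = G - A$
$\left(d{\left(16,-22 \right)} + 328\right) \left(u{\left(-8 \right)} + \left(11 + 0 \cdot 12\right)\right) = \left(\left(-22 - 16\right) + 328\right) \left(-8 + \left(11 + 0 \cdot 12\right)\right) = \left(\left(-22 - 16\right) + 328\right) \left(-8 + \left(11 + 0\right)\right) = \left(-38 + 328\right) \left(-8 + 11\right) = 290 \cdot 3 = 870$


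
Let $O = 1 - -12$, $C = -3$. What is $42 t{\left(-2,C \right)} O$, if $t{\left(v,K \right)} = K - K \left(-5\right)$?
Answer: $-9828$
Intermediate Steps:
$O = 13$ ($O = 1 + 12 = 13$)
$t{\left(v,K \right)} = 6 K$ ($t{\left(v,K \right)} = K - - 5 K = K + 5 K = 6 K$)
$42 t{\left(-2,C \right)} O = 42 \cdot 6 \left(-3\right) 13 = 42 \left(-18\right) 13 = \left(-756\right) 13 = -9828$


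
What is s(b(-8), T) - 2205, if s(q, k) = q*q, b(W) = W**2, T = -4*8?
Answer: 1891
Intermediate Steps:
T = -32
s(q, k) = q**2
s(b(-8), T) - 2205 = ((-8)**2)**2 - 2205 = 64**2 - 2205 = 4096 - 2205 = 1891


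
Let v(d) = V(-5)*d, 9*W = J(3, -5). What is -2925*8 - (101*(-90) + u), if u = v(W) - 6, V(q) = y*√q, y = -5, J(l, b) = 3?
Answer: -14304 + 5*I*√5/3 ≈ -14304.0 + 3.7268*I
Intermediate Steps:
W = ⅓ (W = (⅑)*3 = ⅓ ≈ 0.33333)
V(q) = -5*√q
v(d) = -5*I*d*√5 (v(d) = (-5*I*√5)*d = -5*I*d*√5)
u = -6 - 5*I*√5/3 (u = -5*I*⅓*√5 - 6 = -5*I*√5/3 - 6 = -6 - 5*I*√5/3 ≈ -6.0 - 3.7268*I)
-2925*8 - (101*(-90) + u) = -2925*8 - (101*(-90) + (-6 - 5*I*√5/3)) = -23400 - (-9090 + (-6 - 5*I*√5/3)) = -23400 - (-9096 - 5*I*√5/3) = -23400 + (9096 + 5*I*√5/3) = -14304 + 5*I*√5/3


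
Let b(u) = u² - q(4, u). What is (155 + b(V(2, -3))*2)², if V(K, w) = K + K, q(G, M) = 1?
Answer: 34225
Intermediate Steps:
V(K, w) = 2*K
b(u) = -1 + u² (b(u) = u² - 1*1 = u² - 1 = -1 + u²)
(155 + b(V(2, -3))*2)² = (155 + (-1 + (2*2)²)*2)² = (155 + (-1 + 4²)*2)² = (155 + (-1 + 16)*2)² = (155 + 15*2)² = (155 + 30)² = 185² = 34225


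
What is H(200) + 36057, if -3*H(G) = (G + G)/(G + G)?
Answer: 108170/3 ≈ 36057.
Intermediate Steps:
H(G) = -⅓ (H(G) = -(G + G)/(3*(G + G)) = -2*G/(3*(2*G)) = -2*G*1/(2*G)/3 = -⅓*1 = -⅓)
H(200) + 36057 = -⅓ + 36057 = 108170/3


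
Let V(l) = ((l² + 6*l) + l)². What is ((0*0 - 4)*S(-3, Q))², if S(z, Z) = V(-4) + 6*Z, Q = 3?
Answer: 419904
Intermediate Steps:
V(l) = (l² + 7*l)²
S(z, Z) = 144 + 6*Z (S(z, Z) = (-4)²*(7 - 4)² + 6*Z = 16*3² + 6*Z = 16*9 + 6*Z = 144 + 6*Z)
((0*0 - 4)*S(-3, Q))² = ((0*0 - 4)*(144 + 6*3))² = ((0 - 4)*(144 + 18))² = (-4*162)² = (-648)² = 419904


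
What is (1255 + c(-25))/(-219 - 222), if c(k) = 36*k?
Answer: -355/441 ≈ -0.80499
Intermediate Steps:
(1255 + c(-25))/(-219 - 222) = (1255 + 36*(-25))/(-219 - 222) = (1255 - 900)/(-441) = 355*(-1/441) = -355/441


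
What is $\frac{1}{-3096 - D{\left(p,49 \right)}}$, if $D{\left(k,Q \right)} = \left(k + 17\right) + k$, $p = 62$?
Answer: $- \frac{1}{3237} \approx -0.00030893$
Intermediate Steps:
$D{\left(k,Q \right)} = 17 + 2 k$ ($D{\left(k,Q \right)} = \left(17 + k\right) + k = 17 + 2 k$)
$\frac{1}{-3096 - D{\left(p,49 \right)}} = \frac{1}{-3096 - \left(17 + 2 \cdot 62\right)} = \frac{1}{-3096 - \left(17 + 124\right)} = \frac{1}{-3096 - 141} = \frac{1}{-3237} = - \frac{1}{3237}$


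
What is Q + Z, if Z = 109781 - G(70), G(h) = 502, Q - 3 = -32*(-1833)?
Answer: 167938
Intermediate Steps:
Q = 58659 (Q = 3 - 32*(-1833) = 3 + 58656 = 58659)
Z = 109279 (Z = 109781 - 1*502 = 109781 - 502 = 109279)
Q + Z = 58659 + 109279 = 167938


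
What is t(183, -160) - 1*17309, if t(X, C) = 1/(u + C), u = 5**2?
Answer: -2336716/135 ≈ -17309.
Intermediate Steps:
u = 25
t(X, C) = 1/(25 + C)
t(183, -160) - 1*17309 = 1/(25 - 160) - 1*17309 = 1/(-135) - 17309 = -1/135 - 17309 = -2336716/135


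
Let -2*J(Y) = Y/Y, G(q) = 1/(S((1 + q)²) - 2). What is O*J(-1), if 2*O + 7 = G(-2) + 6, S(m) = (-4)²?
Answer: 13/56 ≈ 0.23214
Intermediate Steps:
S(m) = 16
G(q) = 1/14 (G(q) = 1/(16 - 2) = 1/14)
O = -13/28 (O = -7/2 + (1/14 + 6)/2 = -7/2 + (½)*(85/14) = -7/2 + 85/28 = -13/28 ≈ -0.46429)
J(Y) = -½ (J(Y) = -Y/(2*Y) = -½*1 = -½)
O*J(-1) = -13/28*(-½) = 13/56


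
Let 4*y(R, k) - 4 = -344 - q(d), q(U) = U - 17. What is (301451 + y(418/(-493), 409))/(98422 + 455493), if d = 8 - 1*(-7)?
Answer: 602733/1107830 ≈ 0.54407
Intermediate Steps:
d = 15 (d = 8 + 7 = 15)
q(U) = -17 + U
y(R, k) = -169/2 (y(R, k) = 1 + (-344 - (-17 + 15))/4 = 1 + (-344 - 1*(-2))/4 = 1 + (-344 + 2)/4 = 1 + (1/4)*(-342) = 1 - 171/2 = -169/2)
(301451 + y(418/(-493), 409))/(98422 + 455493) = (301451 - 169/2)/(98422 + 455493) = (602733/2)/553915 = (602733/2)*(1/553915) = 602733/1107830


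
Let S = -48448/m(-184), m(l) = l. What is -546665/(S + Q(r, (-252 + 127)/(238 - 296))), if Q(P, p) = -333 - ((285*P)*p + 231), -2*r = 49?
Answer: -208357460/5621017 ≈ -37.068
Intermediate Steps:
r = -49/2 (r = -1/2*49 = -49/2 ≈ -24.500)
S = 6056/23 (S = -48448/(-184) = -48448*(-1/184) = 6056/23 ≈ 263.30)
Q(P, p) = -564 - 285*P*p (Q(P, p) = -333 - (285*P*p + 231) = -333 - (231 + 285*P*p) = -333 + (-231 - 285*P*p) = -564 - 285*P*p)
-546665/(S + Q(r, (-252 + 127)/(238 - 296))) = -546665/(6056/23 + (-564 - 285*(-49/2)*(-252 + 127)/(238 - 296))) = -546665/(6056/23 + (-564 - 285*(-49/2)*(-125/(-58)))) = -546665/(6056/23 + (-564 - 285*(-49/2)*(-125*(-1/58)))) = -546665/(6056/23 + (-564 - 285*(-49/2)*125/58)) = -546665/(6056/23 + (-564 + 1745625/116)) = -546665/(6056/23 + 1680201/116) = -546665/39347119/2668 = -546665*2668/39347119 = -208357460/5621017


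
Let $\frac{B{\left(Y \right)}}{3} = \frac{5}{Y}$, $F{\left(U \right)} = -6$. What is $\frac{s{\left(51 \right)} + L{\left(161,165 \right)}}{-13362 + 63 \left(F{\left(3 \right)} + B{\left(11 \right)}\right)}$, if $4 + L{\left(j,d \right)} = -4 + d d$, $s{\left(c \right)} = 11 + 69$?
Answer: $- \frac{100089}{50065} \approx -1.9992$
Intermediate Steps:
$B{\left(Y \right)} = \frac{15}{Y}$ ($B{\left(Y \right)} = 3 \frac{5}{Y} = \frac{15}{Y}$)
$s{\left(c \right)} = 80$
$L{\left(j,d \right)} = -8 + d^{2}$ ($L{\left(j,d \right)} = -4 + \left(-4 + d d\right) = -4 + \left(-4 + d^{2}\right) = -8 + d^{2}$)
$\frac{s{\left(51 \right)} + L{\left(161,165 \right)}}{-13362 + 63 \left(F{\left(3 \right)} + B{\left(11 \right)}\right)} = \frac{80 - \left(8 - 165^{2}\right)}{-13362 + 63 \left(-6 + \frac{15}{11}\right)} = \frac{80 + \left(-8 + 27225\right)}{-13362 + 63 \left(-6 + 15 \cdot \frac{1}{11}\right)} = \frac{80 + 27217}{-13362 + 63 \left(-6 + \frac{15}{11}\right)} = \frac{27297}{-13362 + 63 \left(- \frac{51}{11}\right)} = \frac{27297}{-13362 - \frac{3213}{11}} = \frac{27297}{- \frac{150195}{11}} = 27297 \left(- \frac{11}{150195}\right) = - \frac{100089}{50065}$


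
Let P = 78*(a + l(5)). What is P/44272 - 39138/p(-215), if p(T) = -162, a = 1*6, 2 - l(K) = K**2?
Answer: 144375227/597672 ≈ 241.56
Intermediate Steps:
l(K) = 2 - K**2
a = 6
P = -1326 (P = 78*(6 + (2 - 1*5**2)) = 78*(6 + (2 - 1*25)) = 78*(6 + (2 - 25)) = 78*(6 - 23) = 78*(-17) = -1326)
P/44272 - 39138/p(-215) = -1326/44272 - 39138/(-162) = -1326*1/44272 - 39138*(-1/162) = -663/22136 + 6523/27 = 144375227/597672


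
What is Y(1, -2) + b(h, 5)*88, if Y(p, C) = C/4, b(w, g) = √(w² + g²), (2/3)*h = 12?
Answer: -½ + 88*√349 ≈ 1643.5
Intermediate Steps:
h = 18 (h = (3/2)*12 = 18)
b(w, g) = √(g² + w²)
Y(p, C) = C/4 (Y(p, C) = C*(¼) = C/4)
Y(1, -2) + b(h, 5)*88 = (¼)*(-2) + √(5² + 18²)*88 = -½ + √(25 + 324)*88 = -½ + √349*88 = -½ + 88*√349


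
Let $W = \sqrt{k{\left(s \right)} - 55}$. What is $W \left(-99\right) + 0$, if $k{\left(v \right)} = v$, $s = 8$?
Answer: $- 99 i \sqrt{47} \approx - 678.71 i$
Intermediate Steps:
$W = i \sqrt{47}$ ($W = \sqrt{8 - 55} = \sqrt{-47} = i \sqrt{47} \approx 6.8557 i$)
$W \left(-99\right) + 0 = i \sqrt{47} \left(-99\right) + 0 = - 99 i \sqrt{47} + 0 = - 99 i \sqrt{47}$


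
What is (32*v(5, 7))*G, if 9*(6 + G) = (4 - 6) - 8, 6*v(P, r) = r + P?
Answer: -4096/9 ≈ -455.11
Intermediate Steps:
v(P, r) = P/6 + r/6 (v(P, r) = (r + P)/6 = (P + r)/6 = P/6 + r/6)
G = -64/9 (G = -6 + ((4 - 6) - 8)/9 = -6 + (-2 - 8)/9 = -6 + (⅑)*(-10) = -6 - 10/9 = -64/9 ≈ -7.1111)
(32*v(5, 7))*G = (32*((⅙)*5 + (⅙)*7))*(-64/9) = (32*(⅚ + 7/6))*(-64/9) = (32*2)*(-64/9) = 64*(-64/9) = -4096/9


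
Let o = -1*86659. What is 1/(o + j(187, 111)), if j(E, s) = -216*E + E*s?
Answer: -1/106294 ≈ -9.4079e-6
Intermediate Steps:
o = -86659
1/(o + j(187, 111)) = 1/(-86659 + 187*(-216 + 111)) = 1/(-86659 + 187*(-105)) = 1/(-86659 - 19635) = 1/(-106294) = -1/106294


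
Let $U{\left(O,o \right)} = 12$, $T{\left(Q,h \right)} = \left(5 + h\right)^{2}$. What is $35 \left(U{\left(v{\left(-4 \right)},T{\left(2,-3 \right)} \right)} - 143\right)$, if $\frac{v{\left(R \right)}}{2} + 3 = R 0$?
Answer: $-4585$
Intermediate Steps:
$v{\left(R \right)} = -6$ ($v{\left(R \right)} = -6 + 2 R 0 = -6 + 2 \cdot 0 = -6 + 0 = -6$)
$35 \left(U{\left(v{\left(-4 \right)},T{\left(2,-3 \right)} \right)} - 143\right) = 35 \left(12 - 143\right) = 35 \left(-131\right) = -4585$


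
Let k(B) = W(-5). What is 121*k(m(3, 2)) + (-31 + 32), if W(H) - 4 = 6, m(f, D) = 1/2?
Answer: 1211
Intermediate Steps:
m(f, D) = ½
W(H) = 10 (W(H) = 4 + 6 = 10)
k(B) = 10
121*k(m(3, 2)) + (-31 + 32) = 121*10 + (-31 + 32) = 1210 + 1 = 1211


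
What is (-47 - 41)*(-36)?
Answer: 3168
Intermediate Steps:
(-47 - 41)*(-36) = -88*(-36) = 3168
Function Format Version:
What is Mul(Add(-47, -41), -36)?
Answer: 3168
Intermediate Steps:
Mul(Add(-47, -41), -36) = Mul(-88, -36) = 3168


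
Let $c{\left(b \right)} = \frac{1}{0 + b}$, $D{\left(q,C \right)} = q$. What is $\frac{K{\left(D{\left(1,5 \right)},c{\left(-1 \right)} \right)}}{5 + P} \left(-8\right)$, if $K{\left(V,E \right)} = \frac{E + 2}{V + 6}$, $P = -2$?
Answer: $- \frac{8}{21} \approx -0.38095$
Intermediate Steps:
$c{\left(b \right)} = \frac{1}{b}$
$K{\left(V,E \right)} = \frac{2 + E}{6 + V}$
$\frac{K{\left(D{\left(1,5 \right)},c{\left(-1 \right)} \right)}}{5 + P} \left(-8\right) = \frac{\frac{1}{6 + 1} \left(2 + \frac{1}{-1}\right)}{5 - 2} \left(-8\right) = \frac{\frac{1}{7} \left(2 - 1\right)}{3} \left(-8\right) = \frac{1}{7} \cdot 1 \cdot \frac{1}{3} \left(-8\right) = \frac{1}{7} \cdot \frac{1}{3} \left(-8\right) = \frac{1}{21} \left(-8\right) = - \frac{8}{21}$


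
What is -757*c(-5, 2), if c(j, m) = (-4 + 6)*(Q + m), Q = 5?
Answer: -10598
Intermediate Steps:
c(j, m) = 10 + 2*m (c(j, m) = (-4 + 6)*(5 + m) = 2*(5 + m) = 10 + 2*m)
-757*c(-5, 2) = -757*(10 + 2*2) = -757*(10 + 4) = -757*14 = -10598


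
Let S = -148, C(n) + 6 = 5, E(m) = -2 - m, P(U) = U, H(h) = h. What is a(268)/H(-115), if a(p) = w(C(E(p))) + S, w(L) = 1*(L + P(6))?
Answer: 143/115 ≈ 1.2435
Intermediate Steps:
C(n) = -1 (C(n) = -6 + 5 = -1)
w(L) = 6 + L (w(L) = 1*(L + 6) = 1*(6 + L) = 6 + L)
a(p) = -143 (a(p) = (6 - 1) - 148 = 5 - 148 = -143)
a(268)/H(-115) = -143/(-115) = -143*(-1/115) = 143/115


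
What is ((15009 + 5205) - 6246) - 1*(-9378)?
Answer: 23346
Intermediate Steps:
((15009 + 5205) - 6246) - 1*(-9378) = (20214 - 6246) + 9378 = 13968 + 9378 = 23346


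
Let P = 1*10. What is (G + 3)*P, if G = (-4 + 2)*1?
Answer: 10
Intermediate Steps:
P = 10
G = -2 (G = -2*1 = -2)
(G + 3)*P = (-2 + 3)*10 = 1*10 = 10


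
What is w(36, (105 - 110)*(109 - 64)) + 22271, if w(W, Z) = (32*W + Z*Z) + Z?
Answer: 73823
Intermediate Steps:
w(W, Z) = Z + Z² + 32*W (w(W, Z) = (32*W + Z²) + Z = (Z² + 32*W) + Z = Z + Z² + 32*W)
w(36, (105 - 110)*(109 - 64)) + 22271 = ((105 - 110)*(109 - 64) + ((105 - 110)*(109 - 64))² + 32*36) + 22271 = (-5*45 + (-5*45)² + 1152) + 22271 = (-225 + (-225)² + 1152) + 22271 = (-225 + 50625 + 1152) + 22271 = 51552 + 22271 = 73823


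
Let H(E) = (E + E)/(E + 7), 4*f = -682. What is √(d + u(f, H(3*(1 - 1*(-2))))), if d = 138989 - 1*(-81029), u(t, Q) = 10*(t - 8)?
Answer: √218233 ≈ 467.15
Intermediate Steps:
f = -341/2 (f = (¼)*(-682) = -341/2 ≈ -170.50)
H(E) = 2*E/(7 + E) (H(E) = (2*E)/(7 + E) = 2*E/(7 + E))
u(t, Q) = -80 + 10*t (u(t, Q) = 10*(-8 + t) = -80 + 10*t)
d = 220018 (d = 138989 + 81029 = 220018)
√(d + u(f, H(3*(1 - 1*(-2))))) = √(220018 + (-80 + 10*(-341/2))) = √(220018 + (-80 - 1705)) = √(220018 - 1785) = √218233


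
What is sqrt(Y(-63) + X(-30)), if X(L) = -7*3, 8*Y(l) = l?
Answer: I*sqrt(462)/4 ≈ 5.3735*I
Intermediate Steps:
Y(l) = l/8
X(L) = -21
sqrt(Y(-63) + X(-30)) = sqrt((1/8)*(-63) - 21) = sqrt(-63/8 - 21) = sqrt(-231/8) = I*sqrt(462)/4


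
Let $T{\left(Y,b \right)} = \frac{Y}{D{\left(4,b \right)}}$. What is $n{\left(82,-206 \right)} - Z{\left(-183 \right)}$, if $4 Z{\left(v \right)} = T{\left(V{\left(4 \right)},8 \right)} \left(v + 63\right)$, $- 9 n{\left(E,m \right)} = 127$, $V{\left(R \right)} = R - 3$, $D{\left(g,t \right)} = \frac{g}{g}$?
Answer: $\frac{143}{9} \approx 15.889$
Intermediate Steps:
$D{\left(g,t \right)} = 1$
$V{\left(R \right)} = -3 + R$
$T{\left(Y,b \right)} = Y$ ($T{\left(Y,b \right)} = \frac{Y}{1} = Y 1 = Y$)
$n{\left(E,m \right)} = - \frac{127}{9}$ ($n{\left(E,m \right)} = \left(- \frac{1}{9}\right) 127 = - \frac{127}{9}$)
$Z{\left(v \right)} = \frac{63}{4} + \frac{v}{4}$ ($Z{\left(v \right)} = \frac{\left(-3 + 4\right) \left(v + 63\right)}{4} = \frac{1 \left(63 + v\right)}{4} = \frac{63 + v}{4} = \frac{63}{4} + \frac{v}{4}$)
$n{\left(82,-206 \right)} - Z{\left(-183 \right)} = - \frac{127}{9} - \left(\frac{63}{4} + \frac{1}{4} \left(-183\right)\right) = - \frac{127}{9} - \left(\frac{63}{4} - \frac{183}{4}\right) = - \frac{127}{9} - -30 = - \frac{127}{9} + 30 = \frac{143}{9}$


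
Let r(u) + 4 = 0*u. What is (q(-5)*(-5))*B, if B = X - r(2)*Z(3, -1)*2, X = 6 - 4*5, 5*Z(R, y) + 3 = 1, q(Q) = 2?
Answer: 172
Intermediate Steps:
Z(R, y) = -2/5 (Z(R, y) = -3/5 + (1/5)*1 = -3/5 + 1/5 = -2/5)
r(u) = -4 (r(u) = -4 + 0*u = -4 + 0 = -4)
X = -14 (X = 6 - 20 = -14)
B = -86/5 (B = -14 - (-4*(-2/5))*2 = -14 - 8*2/5 = -14 - 1*16/5 = -14 - 16/5 = -86/5 ≈ -17.200)
(q(-5)*(-5))*B = (2*(-5))*(-86/5) = -10*(-86/5) = 172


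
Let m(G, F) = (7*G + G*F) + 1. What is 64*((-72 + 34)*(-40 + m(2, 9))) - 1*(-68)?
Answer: 17092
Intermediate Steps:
m(G, F) = 1 + 7*G + F*G (m(G, F) = (7*G + F*G) + 1 = 1 + 7*G + F*G)
64*((-72 + 34)*(-40 + m(2, 9))) - 1*(-68) = 64*((-72 + 34)*(-40 + (1 + 7*2 + 9*2))) - 1*(-68) = 64*(-38*(-40 + (1 + 14 + 18))) + 68 = 64*(-38*(-40 + 33)) + 68 = 64*(-38*(-7)) + 68 = 64*266 + 68 = 17024 + 68 = 17092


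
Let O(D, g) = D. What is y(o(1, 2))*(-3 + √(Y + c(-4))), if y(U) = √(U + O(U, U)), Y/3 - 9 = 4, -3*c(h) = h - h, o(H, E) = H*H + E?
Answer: √6*(-3 + √39) ≈ 7.9486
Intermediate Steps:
o(H, E) = E + H² (o(H, E) = H² + E = E + H²)
c(h) = 0 (c(h) = -(h - h)/3 = -⅓*0 = 0)
Y = 39 (Y = 27 + 3*4 = 27 + 12 = 39)
y(U) = √2*√U (y(U) = √(U + U) = √(2*U) = √2*√U)
y(o(1, 2))*(-3 + √(Y + c(-4))) = (√2*√(2 + 1²))*(-3 + √(39 + 0)) = (√2*√(2 + 1))*(-3 + √39) = (√2*√3)*(-3 + √39) = √6*(-3 + √39)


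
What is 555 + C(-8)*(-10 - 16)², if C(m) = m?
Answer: -4853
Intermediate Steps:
555 + C(-8)*(-10 - 16)² = 555 - 8*(-10 - 16)² = 555 - 8*(-26)² = 555 - 8*676 = 555 - 5408 = -4853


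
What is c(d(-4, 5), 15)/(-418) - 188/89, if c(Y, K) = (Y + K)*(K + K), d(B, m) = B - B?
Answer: -59317/18601 ≈ -3.1889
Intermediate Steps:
d(B, m) = 0
c(Y, K) = 2*K*(K + Y) (c(Y, K) = (K + Y)*(2*K) = 2*K*(K + Y))
c(d(-4, 5), 15)/(-418) - 188/89 = (2*15*(15 + 0))/(-418) - 188/89 = (2*15*15)*(-1/418) - 188*1/89 = 450*(-1/418) - 188/89 = -225/209 - 188/89 = -59317/18601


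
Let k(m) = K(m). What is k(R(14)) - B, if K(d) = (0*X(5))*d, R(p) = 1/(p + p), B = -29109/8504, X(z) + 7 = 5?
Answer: 29109/8504 ≈ 3.4230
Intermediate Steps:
X(z) = -2 (X(z) = -7 + 5 = -2)
B = -29109/8504 (B = -29109*1/8504 = -29109/8504 ≈ -3.4230)
R(p) = 1/(2*p)
K(d) = 0 (K(d) = (0*(-2))*d = 0*d = 0)
k(m) = 0
k(R(14)) - B = 0 - 1*(-29109/8504) = 0 + 29109/8504 = 29109/8504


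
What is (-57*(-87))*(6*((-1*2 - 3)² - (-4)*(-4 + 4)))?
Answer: 743850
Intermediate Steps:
(-57*(-87))*(6*((-1*2 - 3)² - (-4)*(-4 + 4))) = 4959*(6*((-2 - 3)² - (-4)*0)) = 4959*(6*((-5)² - 1*0)) = 4959*(6*(25 + 0)) = 4959*(6*25) = 4959*150 = 743850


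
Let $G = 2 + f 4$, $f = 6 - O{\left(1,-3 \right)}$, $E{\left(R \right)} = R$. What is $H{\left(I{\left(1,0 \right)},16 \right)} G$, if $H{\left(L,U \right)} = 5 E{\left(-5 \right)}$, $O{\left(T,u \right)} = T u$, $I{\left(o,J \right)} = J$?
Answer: $-950$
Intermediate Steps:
$f = 9$ ($f = 6 - 1 \left(-3\right) = 6 - -3 = 6 + 3 = 9$)
$H{\left(L,U \right)} = -25$ ($H{\left(L,U \right)} = 5 \left(-5\right) = -25$)
$G = 38$ ($G = 2 + 9 \cdot 4 = 2 + 36 = 38$)
$H{\left(I{\left(1,0 \right)},16 \right)} G = \left(-25\right) 38 = -950$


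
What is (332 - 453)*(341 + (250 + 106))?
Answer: -84337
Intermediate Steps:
(332 - 453)*(341 + (250 + 106)) = -121*(341 + 356) = -121*697 = -84337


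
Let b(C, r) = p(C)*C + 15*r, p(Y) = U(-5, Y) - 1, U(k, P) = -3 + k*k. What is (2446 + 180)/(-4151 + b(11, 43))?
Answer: -2626/3275 ≈ -0.80183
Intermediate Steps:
U(k, P) = -3 + k²
p(Y) = 21 (p(Y) = (-3 + (-5)²) - 1 = (-3 + 25) - 1 = 22 - 1 = 21)
b(C, r) = 15*r + 21*C (b(C, r) = 21*C + 15*r = 15*r + 21*C)
(2446 + 180)/(-4151 + b(11, 43)) = (2446 + 180)/(-4151 + (15*43 + 21*11)) = 2626/(-4151 + (645 + 231)) = 2626/(-4151 + 876) = 2626/(-3275) = 2626*(-1/3275) = -2626/3275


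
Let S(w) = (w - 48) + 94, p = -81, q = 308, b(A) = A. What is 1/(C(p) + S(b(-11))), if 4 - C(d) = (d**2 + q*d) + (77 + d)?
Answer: 1/18430 ≈ 5.4259e-5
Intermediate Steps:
C(d) = -73 - d**2 - 309*d (C(d) = 4 - ((d**2 + 308*d) + (77 + d)) = 4 - (77 + d**2 + 309*d) = 4 + (-77 - d**2 - 309*d) = -73 - d**2 - 309*d)
S(w) = 46 + w (S(w) = (-48 + w) + 94 = 46 + w)
1/(C(p) + S(b(-11))) = 1/((-73 - 1*(-81)**2 - 309*(-81)) + (46 - 11)) = 1/((-73 - 1*6561 + 25029) + 35) = 1/((-73 - 6561 + 25029) + 35) = 1/(18395 + 35) = 1/18430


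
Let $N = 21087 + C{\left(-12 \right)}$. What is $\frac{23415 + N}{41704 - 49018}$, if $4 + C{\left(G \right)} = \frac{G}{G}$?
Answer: $- \frac{14833}{2438} \approx -6.0841$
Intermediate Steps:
$C{\left(G \right)} = -3$ ($C{\left(G \right)} = -4 + \frac{G}{G} = -4 + 1 = -3$)
$N = 21084$ ($N = 21087 - 3 = 21084$)
$\frac{23415 + N}{41704 - 49018} = \frac{23415 + 21084}{41704 - 49018} = \frac{44499}{-7314} = 44499 \left(- \frac{1}{7314}\right) = - \frac{14833}{2438}$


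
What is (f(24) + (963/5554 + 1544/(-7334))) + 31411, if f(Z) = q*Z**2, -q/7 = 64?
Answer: -23916099981/105526 ≈ -2.2664e+5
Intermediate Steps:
q = -448 (q = -7*64 = -448)
f(Z) = -448*Z**2
(f(24) + (963/5554 + 1544/(-7334))) + 31411 = (-448*24**2 + (963/5554 + 1544/(-7334))) + 31411 = (-448*576 + (963*(1/5554) + 1544*(-1/7334))) + 31411 = (-258048 + (963/5554 - 4/19)) + 31411 = (-258048 - 3919/105526) + 31411 = -27230777167/105526 + 31411 = -23916099981/105526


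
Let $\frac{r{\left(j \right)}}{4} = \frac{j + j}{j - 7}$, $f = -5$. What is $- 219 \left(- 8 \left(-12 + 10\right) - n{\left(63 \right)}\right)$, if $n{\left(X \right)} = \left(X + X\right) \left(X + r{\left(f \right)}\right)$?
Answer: $1826898$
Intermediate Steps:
$r{\left(j \right)} = \frac{8 j}{-7 + j}$ ($r{\left(j \right)} = 4 \frac{j + j}{j - 7} = 4 \frac{2 j}{-7 + j} = \frac{8 j}{-7 + j}$)
$n{\left(X \right)} = 2 X \left(\frac{10}{3} + X\right)$ ($n{\left(X \right)} = \left(X + X\right) \left(X + 8 \left(-5\right) \frac{1}{-7 - 5}\right) = 2 X \left(X + 8 \left(-5\right) \frac{1}{-12}\right) = 2 X \left(X + 8 \left(-5\right) \left(- \frac{1}{12}\right)\right) = 2 X \left(X + \frac{10}{3}\right) = 2 X \left(\frac{10}{3} + X\right)$)
$- 219 \left(- 8 \left(-12 + 10\right) - n{\left(63 \right)}\right) = - 219 \left(- 8 \left(-12 + 10\right) - \frac{2}{3} \cdot 63 \left(10 + 3 \cdot 63\right)\right) = - 219 \left(\left(-8\right) \left(-2\right) - \frac{2}{3} \cdot 63 \left(10 + 189\right)\right) = - 219 \left(16 - \frac{2}{3} \cdot 63 \cdot 199\right) = - 219 \left(16 - 8358\right) = \left(-219\right) \left(-8342\right) = 1826898$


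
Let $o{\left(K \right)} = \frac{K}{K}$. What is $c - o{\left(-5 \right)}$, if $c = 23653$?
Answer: $23652$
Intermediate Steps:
$o{\left(K \right)} = 1$
$c - o{\left(-5 \right)} = 23653 - 1 = 23652$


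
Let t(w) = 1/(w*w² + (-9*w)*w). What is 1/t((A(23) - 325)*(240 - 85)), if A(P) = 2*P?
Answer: -80890604101350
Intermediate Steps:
t(w) = 1/(w³ - 9*w²)
1/t((A(23) - 325)*(240 - 85)) = 1/(1/(((2*23 - 325)*(240 - 85))²*(-9 + (2*23 - 325)*(240 - 85)))) = 1/(1/(((46 - 325)*155)²*(-9 + (46 - 325)*155))) = 1/(1/((-279*155)²*(-9 - 279*155))) = 1/(1/((-43245)²*(-9 - 43245))) = 1/((1/1870130025)/(-43254)) = 1/((1/1870130025)*(-1/43254)) = 1/(-1/80890604101350) = -80890604101350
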